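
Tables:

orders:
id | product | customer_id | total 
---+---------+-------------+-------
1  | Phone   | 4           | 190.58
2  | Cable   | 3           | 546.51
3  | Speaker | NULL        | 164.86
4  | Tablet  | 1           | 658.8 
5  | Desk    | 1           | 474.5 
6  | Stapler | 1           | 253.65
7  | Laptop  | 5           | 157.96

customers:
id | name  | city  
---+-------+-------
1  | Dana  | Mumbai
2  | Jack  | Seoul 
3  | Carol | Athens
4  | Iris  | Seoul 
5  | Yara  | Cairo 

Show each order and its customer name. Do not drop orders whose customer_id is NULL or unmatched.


LEFT JOIN keeps every row from orders (the left table); where customer_id has no match in customers, the customer columns become NULL. Walk through each order:
  - order 1 (Phone): customer_id=4 -> matches Iris
  - order 2 (Cable): customer_id=3 -> matches Carol
  - order 3 (Speaker): customer_id=NULL, no match -> kept with NULL
  - order 4 (Tablet): customer_id=1 -> matches Dana
  - order 5 (Desk): customer_id=1 -> matches Dana
  - order 6 (Stapler): customer_id=1 -> matches Dana
  - order 7 (Laptop): customer_id=5 -> matches Yara
All 7 rows appear; 1 has NULL customer.

SQL:
SELECT a.product, b.name AS customer
FROM orders a
LEFT JOIN customers b ON a.customer_id = b.id

Result:
product | customer
--------+---------
Phone   | Iris    
Cable   | Carol   
Speaker | NULL    
Tablet  | Dana    
Desk    | Dana    
Stapler | Dana    
Laptop  | Yara    


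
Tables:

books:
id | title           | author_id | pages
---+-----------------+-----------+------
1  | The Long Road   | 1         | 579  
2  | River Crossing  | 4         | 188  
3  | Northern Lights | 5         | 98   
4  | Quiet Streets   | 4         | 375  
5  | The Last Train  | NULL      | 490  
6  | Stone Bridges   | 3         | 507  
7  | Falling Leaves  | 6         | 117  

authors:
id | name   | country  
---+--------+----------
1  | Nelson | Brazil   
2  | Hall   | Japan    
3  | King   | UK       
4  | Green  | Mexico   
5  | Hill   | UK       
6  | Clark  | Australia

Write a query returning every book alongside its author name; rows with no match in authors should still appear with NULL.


LEFT JOIN keeps every row from books (the left table); where author_id has no match in authors, the author columns become NULL. Walk through each book:
  - book 1 (The Long Road): author_id=1 -> matches Nelson
  - book 2 (River Crossing): author_id=4 -> matches Green
  - book 3 (Northern Lights): author_id=5 -> matches Hill
  - book 4 (Quiet Streets): author_id=4 -> matches Green
  - book 5 (The Last Train): author_id=NULL, no match -> kept with NULL
  - book 6 (Stone Bridges): author_id=3 -> matches King
  - book 7 (Falling Leaves): author_id=6 -> matches Clark
All 7 rows appear; 1 has NULL author.

SQL:
SELECT a.title, b.name AS author
FROM books a
LEFT JOIN authors b ON a.author_id = b.id

Result:
title           | author
----------------+-------
The Long Road   | Nelson
River Crossing  | Green 
Northern Lights | Hill  
Quiet Streets   | Green 
The Last Train  | NULL  
Stone Bridges   | King  
Falling Leaves  | Clark 


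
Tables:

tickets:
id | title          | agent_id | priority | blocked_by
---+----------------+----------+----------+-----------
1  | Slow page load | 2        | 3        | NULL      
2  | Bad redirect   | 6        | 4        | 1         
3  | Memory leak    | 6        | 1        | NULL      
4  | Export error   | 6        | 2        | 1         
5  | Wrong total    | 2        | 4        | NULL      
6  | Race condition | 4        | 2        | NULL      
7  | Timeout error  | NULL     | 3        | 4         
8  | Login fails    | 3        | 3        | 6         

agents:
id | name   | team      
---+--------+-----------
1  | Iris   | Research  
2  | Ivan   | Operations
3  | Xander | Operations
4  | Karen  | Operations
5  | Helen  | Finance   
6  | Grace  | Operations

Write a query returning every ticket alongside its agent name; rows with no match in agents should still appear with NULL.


LEFT JOIN keeps every row from tickets (the left table); where agent_id has no match in agents, the agent columns become NULL. Walk through each ticket:
  - ticket 1 (Slow page load): agent_id=2 -> matches Ivan
  - ticket 2 (Bad redirect): agent_id=6 -> matches Grace
  - ticket 3 (Memory leak): agent_id=6 -> matches Grace
  - ticket 4 (Export error): agent_id=6 -> matches Grace
  - ticket 5 (Wrong total): agent_id=2 -> matches Ivan
  - ticket 6 (Race condition): agent_id=4 -> matches Karen
  - ticket 7 (Timeout error): agent_id=NULL, no match -> kept with NULL
  - ticket 8 (Login fails): agent_id=3 -> matches Xander
All 8 rows appear; 1 has NULL agent.

SQL:
SELECT a.title, b.name AS agent
FROM tickets a
LEFT JOIN agents b ON a.agent_id = b.id

Result:
title          | agent 
---------------+-------
Slow page load | Ivan  
Bad redirect   | Grace 
Memory leak    | Grace 
Export error   | Grace 
Wrong total    | Ivan  
Race condition | Karen 
Timeout error  | NULL  
Login fails    | Xander


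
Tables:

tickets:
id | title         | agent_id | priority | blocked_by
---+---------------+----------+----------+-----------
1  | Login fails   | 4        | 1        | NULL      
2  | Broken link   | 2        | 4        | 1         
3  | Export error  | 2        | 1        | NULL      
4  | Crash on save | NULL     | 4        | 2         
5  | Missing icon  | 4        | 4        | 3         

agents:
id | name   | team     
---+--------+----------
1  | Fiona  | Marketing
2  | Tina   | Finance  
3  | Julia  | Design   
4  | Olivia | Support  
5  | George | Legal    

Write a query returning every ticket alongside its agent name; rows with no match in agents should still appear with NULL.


LEFT JOIN keeps every row from tickets (the left table); where agent_id has no match in agents, the agent columns become NULL. Walk through each ticket:
  - ticket 1 (Login fails): agent_id=4 -> matches Olivia
  - ticket 2 (Broken link): agent_id=2 -> matches Tina
  - ticket 3 (Export error): agent_id=2 -> matches Tina
  - ticket 4 (Crash on save): agent_id=NULL, no match -> kept with NULL
  - ticket 5 (Missing icon): agent_id=4 -> matches Olivia
All 5 rows appear; 1 has NULL agent.

SQL:
SELECT a.title, b.name AS agent
FROM tickets a
LEFT JOIN agents b ON a.agent_id = b.id

Result:
title         | agent 
--------------+-------
Login fails   | Olivia
Broken link   | Tina  
Export error  | Tina  
Crash on save | NULL  
Missing icon  | Olivia


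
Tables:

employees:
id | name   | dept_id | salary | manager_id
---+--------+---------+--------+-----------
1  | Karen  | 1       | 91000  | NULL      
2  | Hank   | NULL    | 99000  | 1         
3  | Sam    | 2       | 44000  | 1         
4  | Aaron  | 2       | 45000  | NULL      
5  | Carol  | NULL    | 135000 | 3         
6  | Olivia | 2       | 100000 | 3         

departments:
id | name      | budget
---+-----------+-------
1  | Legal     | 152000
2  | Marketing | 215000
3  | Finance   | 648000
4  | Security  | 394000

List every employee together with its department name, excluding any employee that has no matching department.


INNER JOIN keeps only employees rows whose dept_id matches an id in departments. Walk through each employee:
  - employee 1 (Karen): dept_id=1 -> matches Legal
  - employee 2 (Hank): dept_id=NULL, no match -> dropped
  - employee 3 (Sam): dept_id=2 -> matches Marketing
  - employee 4 (Aaron): dept_id=2 -> matches Marketing
  - employee 5 (Carol): dept_id=NULL, no match -> dropped
  - employee 6 (Olivia): dept_id=2 -> matches Marketing
So 2 of 6 rows are dropped.

SQL:
SELECT a.name, b.name AS department
FROM employees a
INNER JOIN departments b ON a.dept_id = b.id

Result:
name   | department
-------+-----------
Karen  | Legal     
Sam    | Marketing 
Aaron  | Marketing 
Olivia | Marketing 


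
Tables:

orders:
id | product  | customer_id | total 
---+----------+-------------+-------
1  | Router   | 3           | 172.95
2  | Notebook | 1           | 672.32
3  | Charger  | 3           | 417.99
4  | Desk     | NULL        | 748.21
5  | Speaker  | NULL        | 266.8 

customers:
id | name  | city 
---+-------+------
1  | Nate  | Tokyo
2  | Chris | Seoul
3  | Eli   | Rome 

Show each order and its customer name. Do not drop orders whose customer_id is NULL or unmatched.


LEFT JOIN keeps every row from orders (the left table); where customer_id has no match in customers, the customer columns become NULL. Walk through each order:
  - order 1 (Router): customer_id=3 -> matches Eli
  - order 2 (Notebook): customer_id=1 -> matches Nate
  - order 3 (Charger): customer_id=3 -> matches Eli
  - order 4 (Desk): customer_id=NULL, no match -> kept with NULL
  - order 5 (Speaker): customer_id=NULL, no match -> kept with NULL
All 5 rows appear; 2 have NULL customer.

SQL:
SELECT a.product, b.name AS customer
FROM orders a
LEFT JOIN customers b ON a.customer_id = b.id

Result:
product  | customer
---------+---------
Router   | Eli     
Notebook | Nate    
Charger  | Eli     
Desk     | NULL    
Speaker  | NULL    


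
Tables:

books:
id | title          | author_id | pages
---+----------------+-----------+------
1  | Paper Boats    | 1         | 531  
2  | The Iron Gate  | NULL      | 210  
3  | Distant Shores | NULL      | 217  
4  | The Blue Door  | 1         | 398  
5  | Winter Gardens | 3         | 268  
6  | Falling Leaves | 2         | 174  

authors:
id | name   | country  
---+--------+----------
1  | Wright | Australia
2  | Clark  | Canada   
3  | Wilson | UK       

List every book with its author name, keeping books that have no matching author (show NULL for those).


LEFT JOIN keeps every row from books (the left table); where author_id has no match in authors, the author columns become NULL. Walk through each book:
  - book 1 (Paper Boats): author_id=1 -> matches Wright
  - book 2 (The Iron Gate): author_id=NULL, no match -> kept with NULL
  - book 3 (Distant Shores): author_id=NULL, no match -> kept with NULL
  - book 4 (The Blue Door): author_id=1 -> matches Wright
  - book 5 (Winter Gardens): author_id=3 -> matches Wilson
  - book 6 (Falling Leaves): author_id=2 -> matches Clark
All 6 rows appear; 2 have NULL author.

SQL:
SELECT a.title, b.name AS author
FROM books a
LEFT JOIN authors b ON a.author_id = b.id

Result:
title          | author
---------------+-------
Paper Boats    | Wright
The Iron Gate  | NULL  
Distant Shores | NULL  
The Blue Door  | Wright
Winter Gardens | Wilson
Falling Leaves | Clark 


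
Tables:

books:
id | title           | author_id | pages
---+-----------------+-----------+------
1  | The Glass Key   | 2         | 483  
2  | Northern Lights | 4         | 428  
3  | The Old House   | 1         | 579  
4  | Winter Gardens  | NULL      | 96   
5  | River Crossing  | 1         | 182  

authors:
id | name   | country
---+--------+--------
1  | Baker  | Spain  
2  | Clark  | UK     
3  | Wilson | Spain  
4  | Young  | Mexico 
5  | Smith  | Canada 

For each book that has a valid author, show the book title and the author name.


INNER JOIN keeps only books rows whose author_id matches an id in authors. Walk through each book:
  - book 1 (The Glass Key): author_id=2 -> matches Clark
  - book 2 (Northern Lights): author_id=4 -> matches Young
  - book 3 (The Old House): author_id=1 -> matches Baker
  - book 4 (Winter Gardens): author_id=NULL, no match -> dropped
  - book 5 (River Crossing): author_id=1 -> matches Baker
So 1 of 5 rows is dropped.

SQL:
SELECT a.title, b.name AS author
FROM books a
INNER JOIN authors b ON a.author_id = b.id

Result:
title           | author
----------------+-------
The Glass Key   | Clark 
Northern Lights | Young 
The Old House   | Baker 
River Crossing  | Baker 


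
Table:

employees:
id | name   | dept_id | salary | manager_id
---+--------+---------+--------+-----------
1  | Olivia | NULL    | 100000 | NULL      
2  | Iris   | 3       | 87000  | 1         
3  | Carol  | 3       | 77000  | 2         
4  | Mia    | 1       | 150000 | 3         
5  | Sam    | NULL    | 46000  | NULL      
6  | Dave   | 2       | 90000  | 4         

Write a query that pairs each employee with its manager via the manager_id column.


This is a self-join: employees is joined to a second copy of itself, matching each row's manager_id to another row's id. Use LEFT JOIN so rows with manager_id=NULL are kept.
  - employee 1 (Olivia): manager_id=NULL -> NULL
  - employee 2 (Iris): manager_id=1 -> Olivia
  - employee 3 (Carol): manager_id=2 -> Iris
  - employee 4 (Mia): manager_id=3 -> Carol
  - employee 5 (Sam): manager_id=NULL -> NULL
  - employee 6 (Dave): manager_id=4 -> Mia

SQL:
SELECT a.name AS item, b.name AS manager
FROM employees a
LEFT JOIN employees b ON a.manager_id = b.id

Result:
item   | manager
-------+--------
Olivia | NULL   
Iris   | Olivia 
Carol  | Iris   
Mia    | Carol  
Sam    | NULL   
Dave   | Mia    


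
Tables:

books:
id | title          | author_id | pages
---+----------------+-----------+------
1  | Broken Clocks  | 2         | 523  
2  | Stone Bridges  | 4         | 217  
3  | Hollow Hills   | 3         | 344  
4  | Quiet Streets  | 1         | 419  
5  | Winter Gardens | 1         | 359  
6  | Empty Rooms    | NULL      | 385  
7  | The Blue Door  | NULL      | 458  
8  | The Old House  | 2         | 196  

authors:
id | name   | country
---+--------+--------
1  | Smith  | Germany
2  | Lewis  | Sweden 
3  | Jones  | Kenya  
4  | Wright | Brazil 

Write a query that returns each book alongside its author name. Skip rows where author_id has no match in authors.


INNER JOIN keeps only books rows whose author_id matches an id in authors. Walk through each book:
  - book 1 (Broken Clocks): author_id=2 -> matches Lewis
  - book 2 (Stone Bridges): author_id=4 -> matches Wright
  - book 3 (Hollow Hills): author_id=3 -> matches Jones
  - book 4 (Quiet Streets): author_id=1 -> matches Smith
  - book 5 (Winter Gardens): author_id=1 -> matches Smith
  - book 6 (Empty Rooms): author_id=NULL, no match -> dropped
  - book 7 (The Blue Door): author_id=NULL, no match -> dropped
  - book 8 (The Old House): author_id=2 -> matches Lewis
So 2 of 8 rows are dropped.

SQL:
SELECT a.title, b.name AS author
FROM books a
INNER JOIN authors b ON a.author_id = b.id

Result:
title          | author
---------------+-------
Broken Clocks  | Lewis 
Stone Bridges  | Wright
Hollow Hills   | Jones 
Quiet Streets  | Smith 
Winter Gardens | Smith 
The Old House  | Lewis 


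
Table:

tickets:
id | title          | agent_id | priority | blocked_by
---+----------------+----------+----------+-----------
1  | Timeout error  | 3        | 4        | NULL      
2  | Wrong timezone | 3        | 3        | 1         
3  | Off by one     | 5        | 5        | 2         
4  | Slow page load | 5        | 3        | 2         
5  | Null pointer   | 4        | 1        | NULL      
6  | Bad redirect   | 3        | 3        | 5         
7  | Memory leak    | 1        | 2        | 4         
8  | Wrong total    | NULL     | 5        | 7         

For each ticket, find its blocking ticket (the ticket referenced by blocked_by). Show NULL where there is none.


This is a self-join: tickets is joined to a second copy of itself, matching each row's blocked_by to another row's id. Use LEFT JOIN so rows with blocked_by=NULL are kept.
  - ticket 1 (Timeout error): blocked_by=NULL -> NULL
  - ticket 2 (Wrong timezone): blocked_by=1 -> Timeout error
  - ticket 3 (Off by one): blocked_by=2 -> Wrong timezone
  - ticket 4 (Slow page load): blocked_by=2 -> Wrong timezone
  - ticket 5 (Null pointer): blocked_by=NULL -> NULL
  - ticket 6 (Bad redirect): blocked_by=5 -> Null pointer
  - ticket 7 (Memory leak): blocked_by=4 -> Slow page load
  - ticket 8 (Wrong total): blocked_by=7 -> Memory leak

SQL:
SELECT a.title AS item, b.title AS blocked_by
FROM tickets a
LEFT JOIN tickets b ON a.blocked_by = b.id

Result:
item           | blocked_by    
---------------+---------------
Timeout error  | NULL          
Wrong timezone | Timeout error 
Off by one     | Wrong timezone
Slow page load | Wrong timezone
Null pointer   | NULL          
Bad redirect   | Null pointer  
Memory leak    | Slow page load
Wrong total    | Memory leak   


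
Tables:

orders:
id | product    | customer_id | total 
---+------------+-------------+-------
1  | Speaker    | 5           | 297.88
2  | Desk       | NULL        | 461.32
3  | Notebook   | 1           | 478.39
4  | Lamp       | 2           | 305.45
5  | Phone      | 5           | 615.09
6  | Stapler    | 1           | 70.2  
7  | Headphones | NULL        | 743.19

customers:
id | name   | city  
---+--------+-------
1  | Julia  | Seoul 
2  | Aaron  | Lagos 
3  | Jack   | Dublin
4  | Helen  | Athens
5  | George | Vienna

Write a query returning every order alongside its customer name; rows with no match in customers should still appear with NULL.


LEFT JOIN keeps every row from orders (the left table); where customer_id has no match in customers, the customer columns become NULL. Walk through each order:
  - order 1 (Speaker): customer_id=5 -> matches George
  - order 2 (Desk): customer_id=NULL, no match -> kept with NULL
  - order 3 (Notebook): customer_id=1 -> matches Julia
  - order 4 (Lamp): customer_id=2 -> matches Aaron
  - order 5 (Phone): customer_id=5 -> matches George
  - order 6 (Stapler): customer_id=1 -> matches Julia
  - order 7 (Headphones): customer_id=NULL, no match -> kept with NULL
All 7 rows appear; 2 have NULL customer.

SQL:
SELECT a.product, b.name AS customer
FROM orders a
LEFT JOIN customers b ON a.customer_id = b.id

Result:
product    | customer
-----------+---------
Speaker    | George  
Desk       | NULL    
Notebook   | Julia   
Lamp       | Aaron   
Phone      | George  
Stapler    | Julia   
Headphones | NULL    


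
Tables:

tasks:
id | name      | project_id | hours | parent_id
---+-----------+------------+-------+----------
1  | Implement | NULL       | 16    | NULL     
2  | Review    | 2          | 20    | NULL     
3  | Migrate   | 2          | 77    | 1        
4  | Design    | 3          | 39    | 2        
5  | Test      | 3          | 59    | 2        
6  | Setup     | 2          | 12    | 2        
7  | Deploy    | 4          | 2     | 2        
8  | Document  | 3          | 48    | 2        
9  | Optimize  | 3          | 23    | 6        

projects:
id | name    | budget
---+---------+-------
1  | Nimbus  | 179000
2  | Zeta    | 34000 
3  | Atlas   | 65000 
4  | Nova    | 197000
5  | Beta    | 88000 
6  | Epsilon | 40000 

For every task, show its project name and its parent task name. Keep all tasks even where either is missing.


Two LEFT JOINs from the same base table tasks: one to projects via project_id, one to tasks itself via parent_id. Both are LEFT so every task is preserved.
Match against projects:
  - task 1 (Implement): project_id=NULL, no match -> kept with NULL
  - task 2 (Review): project_id=2 -> matches Zeta
  - task 3 (Migrate): project_id=2 -> matches Zeta
  - task 4 (Design): project_id=3 -> matches Atlas
  - task 5 (Test): project_id=3 -> matches Atlas
  - task 6 (Setup): project_id=2 -> matches Zeta
  - task 7 (Deploy): project_id=4 -> matches Nova
  - task 8 (Document): project_id=3 -> matches Atlas
  - task 9 (Optimize): project_id=3 -> matches Atlas
Match against tasks (self):
  - task 1 (Implement): parent_id=NULL -> NULL
  - task 2 (Review): parent_id=NULL -> NULL
  - task 3 (Migrate): parent_id=1 -> Implement
  - task 4 (Design): parent_id=2 -> Review
  - task 5 (Test): parent_id=2 -> Review
  - task 6 (Setup): parent_id=2 -> Review
  - task 7 (Deploy): parent_id=2 -> Review
  - task 8 (Document): parent_id=2 -> Review
  - task 9 (Optimize): parent_id=6 -> Setup

SQL:
SELECT a.name, b.name AS project, c.name AS parent
FROM tasks a
LEFT JOIN projects b ON a.project_id = b.id
LEFT JOIN tasks c ON a.parent_id = c.id

Result:
name      | project | parent   
----------+---------+----------
Implement | NULL    | NULL     
Review    | Zeta    | NULL     
Migrate   | Zeta    | Implement
Design    | Atlas   | Review   
Test      | Atlas   | Review   
Setup     | Zeta    | Review   
Deploy    | Nova    | Review   
Document  | Atlas   | Review   
Optimize  | Atlas   | Setup    


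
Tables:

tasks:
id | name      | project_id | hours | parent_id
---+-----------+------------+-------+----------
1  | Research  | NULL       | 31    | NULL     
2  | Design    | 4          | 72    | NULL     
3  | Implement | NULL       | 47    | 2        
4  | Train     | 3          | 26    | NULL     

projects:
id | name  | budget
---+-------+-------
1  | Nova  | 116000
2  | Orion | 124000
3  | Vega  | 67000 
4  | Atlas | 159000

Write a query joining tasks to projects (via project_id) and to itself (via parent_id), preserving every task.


Two LEFT JOINs from the same base table tasks: one to projects via project_id, one to tasks itself via parent_id. Both are LEFT so every task is preserved.
Match against projects:
  - task 1 (Research): project_id=NULL, no match -> kept with NULL
  - task 2 (Design): project_id=4 -> matches Atlas
  - task 3 (Implement): project_id=NULL, no match -> kept with NULL
  - task 4 (Train): project_id=3 -> matches Vega
Match against tasks (self):
  - task 1 (Research): parent_id=NULL -> NULL
  - task 2 (Design): parent_id=NULL -> NULL
  - task 3 (Implement): parent_id=2 -> Design
  - task 4 (Train): parent_id=NULL -> NULL

SQL:
SELECT a.name, b.name AS project, c.name AS parent
FROM tasks a
LEFT JOIN projects b ON a.project_id = b.id
LEFT JOIN tasks c ON a.parent_id = c.id

Result:
name      | project | parent
----------+---------+-------
Research  | NULL    | NULL  
Design    | Atlas   | NULL  
Implement | NULL    | Design
Train     | Vega    | NULL  


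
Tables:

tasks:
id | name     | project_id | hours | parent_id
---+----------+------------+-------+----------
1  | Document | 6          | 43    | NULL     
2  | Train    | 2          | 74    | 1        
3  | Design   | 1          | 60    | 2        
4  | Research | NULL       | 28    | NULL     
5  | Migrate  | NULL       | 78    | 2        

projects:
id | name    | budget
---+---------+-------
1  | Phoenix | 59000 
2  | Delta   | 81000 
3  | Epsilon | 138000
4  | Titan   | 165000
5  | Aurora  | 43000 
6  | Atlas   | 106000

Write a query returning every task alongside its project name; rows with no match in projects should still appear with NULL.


LEFT JOIN keeps every row from tasks (the left table); where project_id has no match in projects, the project columns become NULL. Walk through each task:
  - task 1 (Document): project_id=6 -> matches Atlas
  - task 2 (Train): project_id=2 -> matches Delta
  - task 3 (Design): project_id=1 -> matches Phoenix
  - task 4 (Research): project_id=NULL, no match -> kept with NULL
  - task 5 (Migrate): project_id=NULL, no match -> kept with NULL
All 5 rows appear; 2 have NULL project.

SQL:
SELECT a.name, b.name AS project
FROM tasks a
LEFT JOIN projects b ON a.project_id = b.id

Result:
name     | project
---------+--------
Document | Atlas  
Train    | Delta  
Design   | Phoenix
Research | NULL   
Migrate  | NULL   


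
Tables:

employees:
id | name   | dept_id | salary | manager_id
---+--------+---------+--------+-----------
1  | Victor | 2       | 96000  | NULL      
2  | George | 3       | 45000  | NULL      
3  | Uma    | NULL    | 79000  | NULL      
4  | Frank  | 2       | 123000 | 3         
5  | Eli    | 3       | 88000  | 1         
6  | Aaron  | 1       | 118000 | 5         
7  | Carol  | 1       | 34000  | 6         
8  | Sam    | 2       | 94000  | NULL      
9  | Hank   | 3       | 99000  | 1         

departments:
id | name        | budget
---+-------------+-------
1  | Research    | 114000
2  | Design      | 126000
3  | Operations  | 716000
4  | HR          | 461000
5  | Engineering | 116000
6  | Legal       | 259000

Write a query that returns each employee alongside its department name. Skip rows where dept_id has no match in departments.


INNER JOIN keeps only employees rows whose dept_id matches an id in departments. Walk through each employee:
  - employee 1 (Victor): dept_id=2 -> matches Design
  - employee 2 (George): dept_id=3 -> matches Operations
  - employee 3 (Uma): dept_id=NULL, no match -> dropped
  - employee 4 (Frank): dept_id=2 -> matches Design
  - employee 5 (Eli): dept_id=3 -> matches Operations
  - employee 6 (Aaron): dept_id=1 -> matches Research
  - employee 7 (Carol): dept_id=1 -> matches Research
  - employee 8 (Sam): dept_id=2 -> matches Design
  - employee 9 (Hank): dept_id=3 -> matches Operations
So 1 of 9 rows is dropped.

SQL:
SELECT a.name, b.name AS department
FROM employees a
INNER JOIN departments b ON a.dept_id = b.id

Result:
name   | department
-------+-----------
Victor | Design    
George | Operations
Frank  | Design    
Eli    | Operations
Aaron  | Research  
Carol  | Research  
Sam    | Design    
Hank   | Operations


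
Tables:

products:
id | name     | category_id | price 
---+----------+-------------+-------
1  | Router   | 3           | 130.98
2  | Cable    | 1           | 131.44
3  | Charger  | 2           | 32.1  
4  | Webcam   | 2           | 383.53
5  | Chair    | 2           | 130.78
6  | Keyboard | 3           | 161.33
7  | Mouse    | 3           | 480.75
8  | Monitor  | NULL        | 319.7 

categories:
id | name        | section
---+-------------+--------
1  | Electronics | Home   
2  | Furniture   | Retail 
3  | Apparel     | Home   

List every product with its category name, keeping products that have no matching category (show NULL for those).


LEFT JOIN keeps every row from products (the left table); where category_id has no match in categories, the category columns become NULL. Walk through each product:
  - product 1 (Router): category_id=3 -> matches Apparel
  - product 2 (Cable): category_id=1 -> matches Electronics
  - product 3 (Charger): category_id=2 -> matches Furniture
  - product 4 (Webcam): category_id=2 -> matches Furniture
  - product 5 (Chair): category_id=2 -> matches Furniture
  - product 6 (Keyboard): category_id=3 -> matches Apparel
  - product 7 (Mouse): category_id=3 -> matches Apparel
  - product 8 (Monitor): category_id=NULL, no match -> kept with NULL
All 8 rows appear; 1 has NULL category.

SQL:
SELECT a.name, b.name AS category
FROM products a
LEFT JOIN categories b ON a.category_id = b.id

Result:
name     | category   
---------+------------
Router   | Apparel    
Cable    | Electronics
Charger  | Furniture  
Webcam   | Furniture  
Chair    | Furniture  
Keyboard | Apparel    
Mouse    | Apparel    
Monitor  | NULL       


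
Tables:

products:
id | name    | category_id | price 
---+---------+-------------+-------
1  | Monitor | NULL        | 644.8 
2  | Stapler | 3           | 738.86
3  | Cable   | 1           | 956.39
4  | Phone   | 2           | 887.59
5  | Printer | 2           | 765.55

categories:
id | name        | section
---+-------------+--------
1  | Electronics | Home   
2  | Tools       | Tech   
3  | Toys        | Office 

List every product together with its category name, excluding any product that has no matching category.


INNER JOIN keeps only products rows whose category_id matches an id in categories. Walk through each product:
  - product 1 (Monitor): category_id=NULL, no match -> dropped
  - product 2 (Stapler): category_id=3 -> matches Toys
  - product 3 (Cable): category_id=1 -> matches Electronics
  - product 4 (Phone): category_id=2 -> matches Tools
  - product 5 (Printer): category_id=2 -> matches Tools
So 1 of 5 rows is dropped.

SQL:
SELECT a.name, b.name AS category
FROM products a
INNER JOIN categories b ON a.category_id = b.id

Result:
name    | category   
--------+------------
Stapler | Toys       
Cable   | Electronics
Phone   | Tools      
Printer | Tools      


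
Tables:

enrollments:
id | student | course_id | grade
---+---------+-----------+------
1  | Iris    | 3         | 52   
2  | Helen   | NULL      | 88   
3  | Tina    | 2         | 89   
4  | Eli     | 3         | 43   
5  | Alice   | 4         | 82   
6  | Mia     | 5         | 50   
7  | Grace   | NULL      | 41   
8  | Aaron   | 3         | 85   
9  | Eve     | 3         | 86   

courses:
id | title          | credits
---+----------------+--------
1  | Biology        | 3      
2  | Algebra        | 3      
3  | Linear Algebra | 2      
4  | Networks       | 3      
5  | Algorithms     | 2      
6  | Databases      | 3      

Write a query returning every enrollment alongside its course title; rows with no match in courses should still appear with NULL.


LEFT JOIN keeps every row from enrollments (the left table); where course_id has no match in courses, the course columns become NULL. Walk through each enrollment:
  - enrollment 1 (Iris): course_id=3 -> matches Linear Algebra
  - enrollment 2 (Helen): course_id=NULL, no match -> kept with NULL
  - enrollment 3 (Tina): course_id=2 -> matches Algebra
  - enrollment 4 (Eli): course_id=3 -> matches Linear Algebra
  - enrollment 5 (Alice): course_id=4 -> matches Networks
  - enrollment 6 (Mia): course_id=5 -> matches Algorithms
  - enrollment 7 (Grace): course_id=NULL, no match -> kept with NULL
  - enrollment 8 (Aaron): course_id=3 -> matches Linear Algebra
  - enrollment 9 (Eve): course_id=3 -> matches Linear Algebra
All 9 rows appear; 2 have NULL course.

SQL:
SELECT a.student, b.title AS course
FROM enrollments a
LEFT JOIN courses b ON a.course_id = b.id

Result:
student | course        
--------+---------------
Iris    | Linear Algebra
Helen   | NULL          
Tina    | Algebra       
Eli     | Linear Algebra
Alice   | Networks      
Mia     | Algorithms    
Grace   | NULL          
Aaron   | Linear Algebra
Eve     | Linear Algebra


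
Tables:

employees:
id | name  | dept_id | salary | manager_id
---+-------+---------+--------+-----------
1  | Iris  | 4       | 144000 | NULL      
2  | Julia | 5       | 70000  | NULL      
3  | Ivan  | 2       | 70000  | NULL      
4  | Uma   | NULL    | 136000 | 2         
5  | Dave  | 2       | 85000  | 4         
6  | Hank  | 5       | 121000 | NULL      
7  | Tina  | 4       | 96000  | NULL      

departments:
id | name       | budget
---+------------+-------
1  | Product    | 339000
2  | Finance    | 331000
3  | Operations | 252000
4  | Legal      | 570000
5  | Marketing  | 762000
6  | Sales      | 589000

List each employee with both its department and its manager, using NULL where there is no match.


Two LEFT JOINs from the same base table employees: one to departments via dept_id, one to employees itself via manager_id. Both are LEFT so every employee is preserved.
Match against departments:
  - employee 1 (Iris): dept_id=4 -> matches Legal
  - employee 2 (Julia): dept_id=5 -> matches Marketing
  - employee 3 (Ivan): dept_id=2 -> matches Finance
  - employee 4 (Uma): dept_id=NULL, no match -> kept with NULL
  - employee 5 (Dave): dept_id=2 -> matches Finance
  - employee 6 (Hank): dept_id=5 -> matches Marketing
  - employee 7 (Tina): dept_id=4 -> matches Legal
Match against employees (self):
  - employee 1 (Iris): manager_id=NULL -> NULL
  - employee 2 (Julia): manager_id=NULL -> NULL
  - employee 3 (Ivan): manager_id=NULL -> NULL
  - employee 4 (Uma): manager_id=2 -> Julia
  - employee 5 (Dave): manager_id=4 -> Uma
  - employee 6 (Hank): manager_id=NULL -> NULL
  - employee 7 (Tina): manager_id=NULL -> NULL

SQL:
SELECT a.name, b.name AS department, c.name AS manager
FROM employees a
LEFT JOIN departments b ON a.dept_id = b.id
LEFT JOIN employees c ON a.manager_id = c.id

Result:
name  | department | manager
------+------------+--------
Iris  | Legal      | NULL   
Julia | Marketing  | NULL   
Ivan  | Finance    | NULL   
Uma   | NULL       | Julia  
Dave  | Finance    | Uma    
Hank  | Marketing  | NULL   
Tina  | Legal      | NULL   


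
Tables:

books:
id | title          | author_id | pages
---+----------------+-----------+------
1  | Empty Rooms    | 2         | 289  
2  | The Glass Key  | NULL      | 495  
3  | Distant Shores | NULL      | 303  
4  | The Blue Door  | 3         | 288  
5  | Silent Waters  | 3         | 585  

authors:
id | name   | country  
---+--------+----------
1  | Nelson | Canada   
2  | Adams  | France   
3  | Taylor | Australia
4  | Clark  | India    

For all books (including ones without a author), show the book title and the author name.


LEFT JOIN keeps every row from books (the left table); where author_id has no match in authors, the author columns become NULL. Walk through each book:
  - book 1 (Empty Rooms): author_id=2 -> matches Adams
  - book 2 (The Glass Key): author_id=NULL, no match -> kept with NULL
  - book 3 (Distant Shores): author_id=NULL, no match -> kept with NULL
  - book 4 (The Blue Door): author_id=3 -> matches Taylor
  - book 5 (Silent Waters): author_id=3 -> matches Taylor
All 5 rows appear; 2 have NULL author.

SQL:
SELECT a.title, b.name AS author
FROM books a
LEFT JOIN authors b ON a.author_id = b.id

Result:
title          | author
---------------+-------
Empty Rooms    | Adams 
The Glass Key  | NULL  
Distant Shores | NULL  
The Blue Door  | Taylor
Silent Waters  | Taylor


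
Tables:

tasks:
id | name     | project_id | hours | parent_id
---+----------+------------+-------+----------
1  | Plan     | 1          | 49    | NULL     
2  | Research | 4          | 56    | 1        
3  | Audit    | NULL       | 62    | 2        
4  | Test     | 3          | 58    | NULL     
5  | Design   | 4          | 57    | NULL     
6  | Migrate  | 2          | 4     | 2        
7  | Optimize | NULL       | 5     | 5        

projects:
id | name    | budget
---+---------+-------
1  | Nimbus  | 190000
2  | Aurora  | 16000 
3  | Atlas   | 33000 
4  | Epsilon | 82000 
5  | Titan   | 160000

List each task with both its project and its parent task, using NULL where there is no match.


Two LEFT JOINs from the same base table tasks: one to projects via project_id, one to tasks itself via parent_id. Both are LEFT so every task is preserved.
Match against projects:
  - task 1 (Plan): project_id=1 -> matches Nimbus
  - task 2 (Research): project_id=4 -> matches Epsilon
  - task 3 (Audit): project_id=NULL, no match -> kept with NULL
  - task 4 (Test): project_id=3 -> matches Atlas
  - task 5 (Design): project_id=4 -> matches Epsilon
  - task 6 (Migrate): project_id=2 -> matches Aurora
  - task 7 (Optimize): project_id=NULL, no match -> kept with NULL
Match against tasks (self):
  - task 1 (Plan): parent_id=NULL -> NULL
  - task 2 (Research): parent_id=1 -> Plan
  - task 3 (Audit): parent_id=2 -> Research
  - task 4 (Test): parent_id=NULL -> NULL
  - task 5 (Design): parent_id=NULL -> NULL
  - task 6 (Migrate): parent_id=2 -> Research
  - task 7 (Optimize): parent_id=5 -> Design

SQL:
SELECT a.name, b.name AS project, c.name AS parent
FROM tasks a
LEFT JOIN projects b ON a.project_id = b.id
LEFT JOIN tasks c ON a.parent_id = c.id

Result:
name     | project | parent  
---------+---------+---------
Plan     | Nimbus  | NULL    
Research | Epsilon | Plan    
Audit    | NULL    | Research
Test     | Atlas   | NULL    
Design   | Epsilon | NULL    
Migrate  | Aurora  | Research
Optimize | NULL    | Design  


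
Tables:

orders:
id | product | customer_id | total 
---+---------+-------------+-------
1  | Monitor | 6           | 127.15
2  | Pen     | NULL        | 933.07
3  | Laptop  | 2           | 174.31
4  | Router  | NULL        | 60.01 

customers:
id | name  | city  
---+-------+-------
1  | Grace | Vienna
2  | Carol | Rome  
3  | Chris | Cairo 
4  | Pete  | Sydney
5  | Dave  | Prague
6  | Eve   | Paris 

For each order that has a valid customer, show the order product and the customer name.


INNER JOIN keeps only orders rows whose customer_id matches an id in customers. Walk through each order:
  - order 1 (Monitor): customer_id=6 -> matches Eve
  - order 2 (Pen): customer_id=NULL, no match -> dropped
  - order 3 (Laptop): customer_id=2 -> matches Carol
  - order 4 (Router): customer_id=NULL, no match -> dropped
So 2 of 4 rows are dropped.

SQL:
SELECT a.product, b.name AS customer
FROM orders a
INNER JOIN customers b ON a.customer_id = b.id

Result:
product | customer
--------+---------
Monitor | Eve     
Laptop  | Carol   


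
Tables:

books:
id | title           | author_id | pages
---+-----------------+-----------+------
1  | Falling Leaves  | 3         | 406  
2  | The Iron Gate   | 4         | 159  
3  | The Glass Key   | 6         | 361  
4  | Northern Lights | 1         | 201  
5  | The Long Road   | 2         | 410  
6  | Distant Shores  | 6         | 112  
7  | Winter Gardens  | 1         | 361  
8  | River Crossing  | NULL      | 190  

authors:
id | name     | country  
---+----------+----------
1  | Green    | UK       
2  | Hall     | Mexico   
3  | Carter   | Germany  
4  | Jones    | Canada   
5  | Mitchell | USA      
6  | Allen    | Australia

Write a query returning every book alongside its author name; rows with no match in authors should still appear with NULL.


LEFT JOIN keeps every row from books (the left table); where author_id has no match in authors, the author columns become NULL. Walk through each book:
  - book 1 (Falling Leaves): author_id=3 -> matches Carter
  - book 2 (The Iron Gate): author_id=4 -> matches Jones
  - book 3 (The Glass Key): author_id=6 -> matches Allen
  - book 4 (Northern Lights): author_id=1 -> matches Green
  - book 5 (The Long Road): author_id=2 -> matches Hall
  - book 6 (Distant Shores): author_id=6 -> matches Allen
  - book 7 (Winter Gardens): author_id=1 -> matches Green
  - book 8 (River Crossing): author_id=NULL, no match -> kept with NULL
All 8 rows appear; 1 has NULL author.

SQL:
SELECT a.title, b.name AS author
FROM books a
LEFT JOIN authors b ON a.author_id = b.id

Result:
title           | author
----------------+-------
Falling Leaves  | Carter
The Iron Gate   | Jones 
The Glass Key   | Allen 
Northern Lights | Green 
The Long Road   | Hall  
Distant Shores  | Allen 
Winter Gardens  | Green 
River Crossing  | NULL  


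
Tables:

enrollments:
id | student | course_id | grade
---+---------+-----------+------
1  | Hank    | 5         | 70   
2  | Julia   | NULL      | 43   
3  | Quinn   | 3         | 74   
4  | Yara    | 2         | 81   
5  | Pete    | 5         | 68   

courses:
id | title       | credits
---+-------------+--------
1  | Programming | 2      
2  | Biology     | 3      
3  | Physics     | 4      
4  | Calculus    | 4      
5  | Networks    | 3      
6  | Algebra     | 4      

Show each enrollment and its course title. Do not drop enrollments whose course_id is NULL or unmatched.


LEFT JOIN keeps every row from enrollments (the left table); where course_id has no match in courses, the course columns become NULL. Walk through each enrollment:
  - enrollment 1 (Hank): course_id=5 -> matches Networks
  - enrollment 2 (Julia): course_id=NULL, no match -> kept with NULL
  - enrollment 3 (Quinn): course_id=3 -> matches Physics
  - enrollment 4 (Yara): course_id=2 -> matches Biology
  - enrollment 5 (Pete): course_id=5 -> matches Networks
All 5 rows appear; 1 has NULL course.

SQL:
SELECT a.student, b.title AS course
FROM enrollments a
LEFT JOIN courses b ON a.course_id = b.id

Result:
student | course  
--------+---------
Hank    | Networks
Julia   | NULL    
Quinn   | Physics 
Yara    | Biology 
Pete    | Networks


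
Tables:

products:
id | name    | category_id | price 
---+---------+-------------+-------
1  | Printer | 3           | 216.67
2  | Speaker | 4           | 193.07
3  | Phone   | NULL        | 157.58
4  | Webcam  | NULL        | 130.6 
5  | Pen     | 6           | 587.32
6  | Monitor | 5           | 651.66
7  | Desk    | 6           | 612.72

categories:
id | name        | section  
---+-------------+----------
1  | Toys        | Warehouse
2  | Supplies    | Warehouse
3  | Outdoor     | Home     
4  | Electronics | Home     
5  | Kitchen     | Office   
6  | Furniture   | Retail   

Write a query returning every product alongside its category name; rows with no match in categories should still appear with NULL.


LEFT JOIN keeps every row from products (the left table); where category_id has no match in categories, the category columns become NULL. Walk through each product:
  - product 1 (Printer): category_id=3 -> matches Outdoor
  - product 2 (Speaker): category_id=4 -> matches Electronics
  - product 3 (Phone): category_id=NULL, no match -> kept with NULL
  - product 4 (Webcam): category_id=NULL, no match -> kept with NULL
  - product 5 (Pen): category_id=6 -> matches Furniture
  - product 6 (Monitor): category_id=5 -> matches Kitchen
  - product 7 (Desk): category_id=6 -> matches Furniture
All 7 rows appear; 2 have NULL category.

SQL:
SELECT a.name, b.name AS category
FROM products a
LEFT JOIN categories b ON a.category_id = b.id

Result:
name    | category   
--------+------------
Printer | Outdoor    
Speaker | Electronics
Phone   | NULL       
Webcam  | NULL       
Pen     | Furniture  
Monitor | Kitchen    
Desk    | Furniture  
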